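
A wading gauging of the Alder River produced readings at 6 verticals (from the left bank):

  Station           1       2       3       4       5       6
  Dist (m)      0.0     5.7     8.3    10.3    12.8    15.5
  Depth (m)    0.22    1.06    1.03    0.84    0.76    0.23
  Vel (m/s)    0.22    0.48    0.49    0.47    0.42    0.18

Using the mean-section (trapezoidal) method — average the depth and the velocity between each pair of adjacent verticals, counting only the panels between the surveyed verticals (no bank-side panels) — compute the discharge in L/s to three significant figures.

4780 L/s

Panel 1-2: Δb = 5.7 m, d̄ = (0.22+1.06)/2 = 0.64, v̄ = (0.22+0.48)/2 = 0.35 → q = 5.7×0.64×0.35 = 1.277 m³/s
Panel 2-3: Δb = 2.6 m, d̄ = (1.06+1.03)/2 = 1.045, v̄ = (0.48+0.49)/2 = 0.485 → q = 2.6×1.045×0.485 = 1.318 m³/s
Panel 3-4: Δb = 2 m, d̄ = (1.03+0.84)/2 = 0.935, v̄ = (0.49+0.47)/2 = 0.48 → q = 2×0.935×0.48 = 0.8976 m³/s
Panel 4-5: Δb = 2.5 m, d̄ = (0.84+0.76)/2 = 0.8, v̄ = (0.47+0.42)/2 = 0.445 → q = 2.5×0.8×0.445 = 0.8900 m³/s
Panel 5-6: Δb = 2.7 m, d̄ = (0.76+0.23)/2 = 0.495, v̄ = (0.42+0.18)/2 = 0.3 → q = 2.7×0.495×0.3 = 0.4010 m³/s
Q = Σ q = 4.783 m³/s
= 4.783 × 1000 = 4783 L/s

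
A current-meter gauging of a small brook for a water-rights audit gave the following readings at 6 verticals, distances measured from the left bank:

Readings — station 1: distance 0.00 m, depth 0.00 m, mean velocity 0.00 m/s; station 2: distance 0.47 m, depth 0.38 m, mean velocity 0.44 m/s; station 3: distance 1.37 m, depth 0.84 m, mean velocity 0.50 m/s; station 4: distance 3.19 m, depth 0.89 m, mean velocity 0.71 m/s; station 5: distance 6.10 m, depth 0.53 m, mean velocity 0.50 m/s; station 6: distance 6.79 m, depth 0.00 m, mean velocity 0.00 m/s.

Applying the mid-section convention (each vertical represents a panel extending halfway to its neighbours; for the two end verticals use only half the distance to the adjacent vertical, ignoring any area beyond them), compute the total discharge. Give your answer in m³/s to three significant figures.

w_2 = (1.37 − 0.00)/2 = 0.685 m; q_2 = 0.44 × 0.38 × 0.685 = 0.1145 m³/s
w_3 = (3.19 − 0.47)/2 = 1.36 m; q_3 = 0.50 × 0.84 × 1.36 = 0.5712 m³/s
w_4 = (6.10 − 1.37)/2 = 2.365 m; q_4 = 0.71 × 0.89 × 2.365 = 1.494 m³/s
w_5 = (6.79 − 3.19)/2 = 1.8 m; q_5 = 0.50 × 0.53 × 1.8 = 0.4770 m³/s
Stations 1, 6 contribute zero (depth or velocity is 0).
Q = Σ qᵢ = 2.657 m³/s

2.66 m³/s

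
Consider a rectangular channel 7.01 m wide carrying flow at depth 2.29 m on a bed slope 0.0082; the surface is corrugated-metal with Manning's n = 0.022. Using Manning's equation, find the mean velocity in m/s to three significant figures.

A = b·y = 7.01 × 2.29 = 16.05 m²
P = b + 2y = 7.01 + 2×2.29 = 11.59 m
R = A/P = 16.05/11.59 = 1.385 m
Q = (1/n)·A·R^(2/3)·S^(1/2) = (1/0.022) × 16.05 × 1.385^(2/3) × 0.0082^(1/2) = 82.10 m³/s
V = Q/A = 82.10/16.05 = 5.114 m/s

5.11 m/s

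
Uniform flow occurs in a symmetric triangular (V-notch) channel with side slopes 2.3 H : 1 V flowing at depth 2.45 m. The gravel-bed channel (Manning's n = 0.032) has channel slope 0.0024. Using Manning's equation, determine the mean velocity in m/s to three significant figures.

1.65 m/s

A = z·y² = 2.3×2.45² = 13.81 m²
P = 2y√(1+z²) = 2×2.45×√(1+2.3²) = 12.29 m
R = A/P = 13.81/12.29 = 1.123 m
Q = (1/n)·A·R^(2/3)·S^(1/2) = (1/0.032) × 13.81 × 1.123^(2/3) × 0.0024^(1/2) = 22.84 m³/s
V = Q/A = 22.84/13.81 = 1.654 m/s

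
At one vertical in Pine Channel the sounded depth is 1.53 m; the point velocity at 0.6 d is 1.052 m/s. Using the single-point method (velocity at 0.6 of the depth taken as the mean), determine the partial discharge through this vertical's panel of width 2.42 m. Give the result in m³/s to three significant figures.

3.90 m³/s

v̄ = v₀.₆ = 1.052 m/s
q = v̄ × d × w = 1.052 × 1.53 × 2.42 = 3.895 m³/s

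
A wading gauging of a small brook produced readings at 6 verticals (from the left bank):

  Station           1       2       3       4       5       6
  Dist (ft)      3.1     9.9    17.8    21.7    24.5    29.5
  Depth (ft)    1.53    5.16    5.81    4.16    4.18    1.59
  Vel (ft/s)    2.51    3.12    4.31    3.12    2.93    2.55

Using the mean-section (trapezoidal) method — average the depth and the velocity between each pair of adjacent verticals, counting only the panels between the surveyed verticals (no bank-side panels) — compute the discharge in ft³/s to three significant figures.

Panel 1-2: Δb = 6.8 ft, d̄ = (1.53+5.16)/2 = 3.345, v̄ = (2.51+3.12)/2 = 2.815 → q = 6.8×3.345×2.815 = 64.03 ft³/s
Panel 2-3: Δb = 7.9 ft, d̄ = (5.16+5.81)/2 = 5.485, v̄ = (3.12+4.31)/2 = 3.715 → q = 7.9×5.485×3.715 = 161.0 ft³/s
Panel 3-4: Δb = 3.9 ft, d̄ = (5.81+4.16)/2 = 4.985, v̄ = (4.31+3.12)/2 = 3.715 → q = 3.9×4.985×3.715 = 72.23 ft³/s
Panel 4-5: Δb = 2.8 ft, d̄ = (4.16+4.18)/2 = 4.17, v̄ = (3.12+2.93)/2 = 3.025 → q = 2.8×4.17×3.025 = 35.32 ft³/s
Panel 5-6: Δb = 5 ft, d̄ = (4.18+1.59)/2 = 2.885, v̄ = (2.93+2.55)/2 = 2.74 → q = 5×2.885×2.74 = 39.52 ft³/s
Q = Σ q = 372.1 ft³/s

372 ft³/s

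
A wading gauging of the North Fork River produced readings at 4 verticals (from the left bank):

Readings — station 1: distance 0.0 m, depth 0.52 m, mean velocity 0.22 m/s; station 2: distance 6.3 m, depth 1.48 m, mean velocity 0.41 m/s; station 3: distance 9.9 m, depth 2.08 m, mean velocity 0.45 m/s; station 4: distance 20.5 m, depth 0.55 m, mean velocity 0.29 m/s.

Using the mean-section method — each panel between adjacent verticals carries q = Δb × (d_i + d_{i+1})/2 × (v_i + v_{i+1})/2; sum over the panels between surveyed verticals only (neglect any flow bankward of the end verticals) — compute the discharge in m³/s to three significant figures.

Panel 1-2: Δb = 6.3 m, d̄ = (0.52+1.48)/2 = 1, v̄ = (0.22+0.41)/2 = 0.315 → q = 6.3×1×0.315 = 1.985 m³/s
Panel 2-3: Δb = 3.6 m, d̄ = (1.48+2.08)/2 = 1.78, v̄ = (0.41+0.45)/2 = 0.43 → q = 3.6×1.78×0.43 = 2.755 m³/s
Panel 3-4: Δb = 10.6 m, d̄ = (2.08+0.55)/2 = 1.315, v̄ = (0.45+0.29)/2 = 0.37 → q = 10.6×1.315×0.37 = 5.157 m³/s
Q = Σ q = 9.897 m³/s

9.90 m³/s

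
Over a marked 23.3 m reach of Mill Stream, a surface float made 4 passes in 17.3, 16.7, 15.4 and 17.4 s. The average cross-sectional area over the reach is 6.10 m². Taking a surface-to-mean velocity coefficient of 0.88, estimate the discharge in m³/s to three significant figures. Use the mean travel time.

7.49 m³/s

t̄ = (17.3 + 16.7 + 15.4 + 17.4) / 4 = 16.7 s
v_surface = L / t̄ = 23.3 / 16.7 = 1.395 m/s
v_mean = 0.88 × 1.395 = 1.228 m/s
Q = A × v_mean = 6.10 × 1.228 = 7.489 m³/s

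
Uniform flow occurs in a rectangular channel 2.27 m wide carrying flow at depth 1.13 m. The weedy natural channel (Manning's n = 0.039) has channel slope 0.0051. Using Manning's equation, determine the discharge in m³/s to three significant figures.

3.21 m³/s

A = b·y = 2.27 × 1.13 = 2.565 m²
P = b + 2y = 2.27 + 2×1.13 = 4.530 m
R = A/P = 2.565/4.530 = 0.5662 m
Q = (1/n)·A·R^(2/3)·S^(1/2) = (1/0.039) × 2.565 × 0.5662^(2/3) × 0.0051^(1/2) = 3.215 m³/s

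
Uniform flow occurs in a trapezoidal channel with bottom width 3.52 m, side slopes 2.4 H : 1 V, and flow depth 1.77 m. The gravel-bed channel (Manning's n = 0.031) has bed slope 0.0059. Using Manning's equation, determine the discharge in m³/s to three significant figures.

A = (b + z·y)·y = (3.52 + 2.4×1.77)×1.77 = 13.75 m²
P = b + 2y√(1+z²) = 3.52 + 2×1.77×√(1+2.4²) = 12.72 m
R = A/P = 13.75/12.72 = 1.081 m
Q = (1/n)·A·R^(2/3)·S^(1/2) = (1/0.031) × 13.75 × 1.081^(2/3) × 0.0059^(1/2) = 35.87 m³/s

35.9 m³/s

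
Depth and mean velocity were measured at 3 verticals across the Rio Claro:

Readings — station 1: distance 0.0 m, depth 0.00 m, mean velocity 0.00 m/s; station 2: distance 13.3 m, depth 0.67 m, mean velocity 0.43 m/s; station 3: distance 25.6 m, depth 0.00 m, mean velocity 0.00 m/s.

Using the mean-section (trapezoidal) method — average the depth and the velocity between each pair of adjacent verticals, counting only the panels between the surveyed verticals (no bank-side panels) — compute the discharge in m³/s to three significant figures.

Panel 1-2: Δb = 13.3 m, d̄ = (0.00+0.67)/2 = 0.335, v̄ = (0.00+0.43)/2 = 0.215 → q = 13.3×0.335×0.215 = 0.9579 m³/s
Panel 2-3: Δb = 12.3 m, d̄ = (0.67+0.00)/2 = 0.335, v̄ = (0.43+0.00)/2 = 0.215 → q = 12.3×0.335×0.215 = 0.8859 m³/s
Q = Σ q = 1.844 m³/s

1.84 m³/s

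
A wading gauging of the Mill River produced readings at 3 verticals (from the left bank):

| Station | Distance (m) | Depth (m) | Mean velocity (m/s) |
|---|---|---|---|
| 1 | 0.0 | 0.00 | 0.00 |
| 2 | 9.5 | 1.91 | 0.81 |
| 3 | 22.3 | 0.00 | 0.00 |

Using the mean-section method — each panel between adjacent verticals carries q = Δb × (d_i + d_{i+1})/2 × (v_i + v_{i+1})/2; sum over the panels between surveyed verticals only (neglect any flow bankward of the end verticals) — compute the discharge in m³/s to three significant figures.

Panel 1-2: Δb = 9.5 m, d̄ = (0.00+1.91)/2 = 0.955, v̄ = (0.00+0.81)/2 = 0.405 → q = 9.5×0.955×0.405 = 3.674 m³/s
Panel 2-3: Δb = 12.8 m, d̄ = (1.91+0.00)/2 = 0.955, v̄ = (0.81+0.00)/2 = 0.405 → q = 12.8×0.955×0.405 = 4.951 m³/s
Q = Σ q = 8.625 m³/s

8.63 m³/s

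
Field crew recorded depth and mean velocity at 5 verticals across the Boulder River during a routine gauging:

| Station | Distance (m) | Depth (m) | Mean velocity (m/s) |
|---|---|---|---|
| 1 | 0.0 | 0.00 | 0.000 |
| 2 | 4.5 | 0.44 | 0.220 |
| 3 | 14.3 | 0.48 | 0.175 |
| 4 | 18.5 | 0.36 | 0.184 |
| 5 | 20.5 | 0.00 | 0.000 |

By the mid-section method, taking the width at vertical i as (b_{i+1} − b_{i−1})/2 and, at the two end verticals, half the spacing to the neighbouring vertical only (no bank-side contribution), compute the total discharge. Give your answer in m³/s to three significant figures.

w_2 = (14.3 − 0.0)/2 = 7.15 m; q_2 = 0.220 × 0.44 × 7.15 = 0.6921 m³/s
w_3 = (18.5 − 4.5)/2 = 7 m; q_3 = 0.175 × 0.48 × 7 = 0.5880 m³/s
w_4 = (20.5 − 14.3)/2 = 3.1 m; q_4 = 0.184 × 0.36 × 3.1 = 0.2053 m³/s
Stations 1, 5 contribute zero (depth or velocity is 0).
Q = Σ qᵢ = 1.485 m³/s

1.49 m³/s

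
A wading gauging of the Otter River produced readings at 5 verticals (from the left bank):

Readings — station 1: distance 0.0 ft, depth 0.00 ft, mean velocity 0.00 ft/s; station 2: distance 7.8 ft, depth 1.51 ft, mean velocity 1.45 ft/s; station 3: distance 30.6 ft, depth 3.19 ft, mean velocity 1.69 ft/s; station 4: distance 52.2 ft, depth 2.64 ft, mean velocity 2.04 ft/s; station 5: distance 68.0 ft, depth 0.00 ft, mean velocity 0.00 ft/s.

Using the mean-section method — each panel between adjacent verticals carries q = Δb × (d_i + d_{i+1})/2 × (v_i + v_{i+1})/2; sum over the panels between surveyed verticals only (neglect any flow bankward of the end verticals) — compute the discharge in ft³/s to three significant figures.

227 ft³/s

Panel 1-2: Δb = 7.8 ft, d̄ = (0.00+1.51)/2 = 0.755, v̄ = (0.00+1.45)/2 = 0.725 → q = 7.8×0.755×0.725 = 4.270 ft³/s
Panel 2-3: Δb = 22.8 ft, d̄ = (1.51+3.19)/2 = 2.35, v̄ = (1.45+1.69)/2 = 1.57 → q = 22.8×2.35×1.57 = 84.12 ft³/s
Panel 3-4: Δb = 21.6 ft, d̄ = (3.19+2.64)/2 = 2.915, v̄ = (1.69+2.04)/2 = 1.865 → q = 21.6×2.915×1.865 = 117.4 ft³/s
Panel 4-5: Δb = 15.8 ft, d̄ = (2.64+0.00)/2 = 1.32, v̄ = (2.04+0.00)/2 = 1.02 → q = 15.8×1.32×1.02 = 21.27 ft³/s
Q = Σ q = 227.1 ft³/s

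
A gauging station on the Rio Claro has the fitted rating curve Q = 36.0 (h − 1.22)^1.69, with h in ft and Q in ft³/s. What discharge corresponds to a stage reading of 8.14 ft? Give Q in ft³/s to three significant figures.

946 ft³/s

Q = 36.0 × (8.14 − 1.22)^1.69 = 36.0 × 6.92^1.69 = 946.4 ft³/s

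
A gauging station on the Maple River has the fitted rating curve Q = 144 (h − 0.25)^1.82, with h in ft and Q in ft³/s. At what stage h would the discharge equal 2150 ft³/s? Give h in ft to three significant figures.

h − h₀ = (Q/C)^(1/b) = (2150/144)^(1/1.82) = 4.417 ft
h = 0.25 + 4.417 = 4.667 ft

4.67 ft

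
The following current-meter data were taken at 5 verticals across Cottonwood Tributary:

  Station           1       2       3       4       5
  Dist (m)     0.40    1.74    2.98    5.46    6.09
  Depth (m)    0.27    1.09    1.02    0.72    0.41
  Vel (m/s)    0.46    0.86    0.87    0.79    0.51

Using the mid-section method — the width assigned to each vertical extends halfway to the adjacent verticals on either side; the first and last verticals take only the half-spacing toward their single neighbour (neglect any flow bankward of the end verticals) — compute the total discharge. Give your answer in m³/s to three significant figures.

3.89 m³/s

w_1 = (1.74 − 0.40)/2 = 0.67 m; q_1 = 0.46 × 0.27 × 0.67 = 0.08321 m³/s
w_2 = (2.98 − 0.40)/2 = 1.29 m; q_2 = 0.86 × 1.09 × 1.29 = 1.209 m³/s
w_3 = (5.46 − 1.74)/2 = 1.86 m; q_3 = 0.87 × 1.02 × 1.86 = 1.651 m³/s
w_4 = (6.09 − 2.98)/2 = 1.555 m; q_4 = 0.79 × 0.72 × 1.555 = 0.8845 m³/s
w_5 = (6.09 − 5.46)/2 = 0.315 m; q_5 = 0.51 × 0.41 × 0.315 = 0.06587 m³/s
Q = Σ qᵢ = 3.893 m³/s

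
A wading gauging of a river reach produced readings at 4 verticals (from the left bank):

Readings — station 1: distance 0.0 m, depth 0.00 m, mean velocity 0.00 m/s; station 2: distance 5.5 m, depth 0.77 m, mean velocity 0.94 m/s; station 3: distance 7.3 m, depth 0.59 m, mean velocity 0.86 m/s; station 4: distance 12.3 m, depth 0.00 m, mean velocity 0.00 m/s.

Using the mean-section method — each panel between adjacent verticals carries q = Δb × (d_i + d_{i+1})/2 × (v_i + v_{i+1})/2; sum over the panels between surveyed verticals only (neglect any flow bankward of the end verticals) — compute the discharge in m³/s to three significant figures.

Panel 1-2: Δb = 5.5 m, d̄ = (0.00+0.77)/2 = 0.385, v̄ = (0.00+0.94)/2 = 0.47 → q = 5.5×0.385×0.47 = 0.9952 m³/s
Panel 2-3: Δb = 1.8 m, d̄ = (0.77+0.59)/2 = 0.68, v̄ = (0.94+0.86)/2 = 0.9 → q = 1.8×0.68×0.9 = 1.102 m³/s
Panel 3-4: Δb = 5 m, d̄ = (0.59+0.00)/2 = 0.295, v̄ = (0.86+0.00)/2 = 0.43 → q = 5×0.295×0.43 = 0.6343 m³/s
Q = Σ q = 2.731 m³/s

2.73 m³/s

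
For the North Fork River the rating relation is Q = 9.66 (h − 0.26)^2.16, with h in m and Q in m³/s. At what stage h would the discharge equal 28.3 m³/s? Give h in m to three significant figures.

h − h₀ = (Q/C)^(1/b) = (28.3/9.66)^(1/2.16) = 1.645 m
h = 0.26 + 1.645 = 1.905 m

1.90 m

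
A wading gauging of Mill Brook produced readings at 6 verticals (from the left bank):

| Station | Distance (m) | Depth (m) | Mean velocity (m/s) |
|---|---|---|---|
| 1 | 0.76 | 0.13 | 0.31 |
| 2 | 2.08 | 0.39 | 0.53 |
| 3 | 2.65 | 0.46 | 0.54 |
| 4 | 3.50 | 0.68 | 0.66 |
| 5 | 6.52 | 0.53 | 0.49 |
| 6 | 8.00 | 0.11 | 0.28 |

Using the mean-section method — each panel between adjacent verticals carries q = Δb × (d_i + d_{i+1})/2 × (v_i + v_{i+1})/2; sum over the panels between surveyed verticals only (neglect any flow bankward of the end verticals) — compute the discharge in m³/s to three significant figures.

1.80 m³/s

Panel 1-2: Δb = 1.32 m, d̄ = (0.13+0.39)/2 = 0.26, v̄ = (0.31+0.53)/2 = 0.42 → q = 1.32×0.26×0.42 = 0.1441 m³/s
Panel 2-3: Δb = 0.57 m, d̄ = (0.39+0.46)/2 = 0.425, v̄ = (0.53+0.54)/2 = 0.535 → q = 0.57×0.425×0.535 = 0.1296 m³/s
Panel 3-4: Δb = 0.85 m, d̄ = (0.46+0.68)/2 = 0.57, v̄ = (0.54+0.66)/2 = 0.6 → q = 0.85×0.57×0.6 = 0.2907 m³/s
Panel 4-5: Δb = 3.02 m, d̄ = (0.68+0.53)/2 = 0.605, v̄ = (0.66+0.49)/2 = 0.575 → q = 3.02×0.605×0.575 = 1.051 m³/s
Panel 5-6: Δb = 1.48 m, d̄ = (0.53+0.11)/2 = 0.32, v̄ = (0.49+0.28)/2 = 0.385 → q = 1.48×0.32×0.385 = 0.1823 m³/s
Q = Σ q = 1.797 m³/s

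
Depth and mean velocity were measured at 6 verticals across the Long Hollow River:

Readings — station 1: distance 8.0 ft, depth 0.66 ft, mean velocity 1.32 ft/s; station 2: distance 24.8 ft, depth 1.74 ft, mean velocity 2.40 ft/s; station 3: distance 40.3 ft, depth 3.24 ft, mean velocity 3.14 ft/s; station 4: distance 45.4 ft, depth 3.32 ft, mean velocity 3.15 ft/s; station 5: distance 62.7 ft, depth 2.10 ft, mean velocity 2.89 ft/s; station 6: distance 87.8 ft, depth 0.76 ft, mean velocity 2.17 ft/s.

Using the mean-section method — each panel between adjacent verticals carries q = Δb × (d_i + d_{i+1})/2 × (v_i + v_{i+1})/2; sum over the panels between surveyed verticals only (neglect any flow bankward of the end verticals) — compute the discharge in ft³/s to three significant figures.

Panel 1-2: Δb = 16.8 ft, d̄ = (0.66+1.74)/2 = 1.2, v̄ = (1.32+2.40)/2 = 1.86 → q = 16.8×1.2×1.86 = 37.50 ft³/s
Panel 2-3: Δb = 15.5 ft, d̄ = (1.74+3.24)/2 = 2.49, v̄ = (2.40+3.14)/2 = 2.77 → q = 15.5×2.49×2.77 = 106.9 ft³/s
Panel 3-4: Δb = 5.1 ft, d̄ = (3.24+3.32)/2 = 3.28, v̄ = (3.14+3.15)/2 = 3.145 → q = 5.1×3.28×3.145 = 52.61 ft³/s
Panel 4-5: Δb = 17.3 ft, d̄ = (3.32+2.10)/2 = 2.71, v̄ = (3.15+2.89)/2 = 3.02 → q = 17.3×2.71×3.02 = 141.6 ft³/s
Panel 5-6: Δb = 25.1 ft, d̄ = (2.10+0.76)/2 = 1.43, v̄ = (2.89+2.17)/2 = 2.53 → q = 25.1×1.43×2.53 = 90.81 ft³/s
Q = Σ q = 429.4 ft³/s

429 ft³/s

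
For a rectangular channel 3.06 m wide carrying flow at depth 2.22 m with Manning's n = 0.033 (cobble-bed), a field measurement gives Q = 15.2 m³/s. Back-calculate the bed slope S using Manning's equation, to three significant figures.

0.00622

A = b·y = 3.06 × 2.22 = 6.793 m²
P = b + 2y = 3.06 + 2×2.22 = 7.500 m
R = A/P = 6.793/7.500 = 0.9058 m
S = (Q·n / (1·A·R^(2/3)))² = (15.2×0.033 / (1×6.793×0.9361))² = 0.006221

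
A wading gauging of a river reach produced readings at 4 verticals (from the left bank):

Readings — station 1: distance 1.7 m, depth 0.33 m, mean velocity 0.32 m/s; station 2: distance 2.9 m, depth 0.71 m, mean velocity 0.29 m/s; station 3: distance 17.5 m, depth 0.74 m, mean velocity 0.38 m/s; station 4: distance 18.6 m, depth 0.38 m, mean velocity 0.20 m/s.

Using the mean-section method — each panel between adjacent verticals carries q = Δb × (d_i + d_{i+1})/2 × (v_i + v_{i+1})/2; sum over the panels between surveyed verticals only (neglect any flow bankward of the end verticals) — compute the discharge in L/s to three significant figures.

Panel 1-2: Δb = 1.2 m, d̄ = (0.33+0.71)/2 = 0.52, v̄ = (0.32+0.29)/2 = 0.305 → q = 1.2×0.52×0.305 = 0.1903 m³/s
Panel 2-3: Δb = 14.6 m, d̄ = (0.71+0.74)/2 = 0.725, v̄ = (0.29+0.38)/2 = 0.335 → q = 14.6×0.725×0.335 = 3.546 m³/s
Panel 3-4: Δb = 1.1 m, d̄ = (0.74+0.38)/2 = 0.56, v̄ = (0.38+0.20)/2 = 0.29 → q = 1.1×0.56×0.29 = 0.1786 m³/s
Q = Σ q = 3.915 m³/s
= 3.915 × 1000 = 3915 L/s

3910 L/s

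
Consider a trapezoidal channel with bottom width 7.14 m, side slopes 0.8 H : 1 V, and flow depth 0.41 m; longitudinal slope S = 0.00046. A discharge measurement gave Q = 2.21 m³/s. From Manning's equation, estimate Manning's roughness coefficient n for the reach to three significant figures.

0.0154

A = (b + z·y)·y = (7.14 + 0.8×0.41)×0.41 = 3.062 m²
P = b + 2y√(1+z²) = 7.14 + 2×0.41×√(1+0.8²) = 8.190 m
R = A/P = 3.062/8.190 = 0.3739 m
n = (1/Q)·A·R^(2/3)·S^(1/2) = (1/2.21) × 3.062 × 0.5190 × 0.02145 = 0.01542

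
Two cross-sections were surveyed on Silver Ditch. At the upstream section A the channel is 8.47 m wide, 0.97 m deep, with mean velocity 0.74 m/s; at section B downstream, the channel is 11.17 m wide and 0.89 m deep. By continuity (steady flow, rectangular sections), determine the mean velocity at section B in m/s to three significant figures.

0.612 m/s

Q = A₁V₁ = (8.47×0.97) × 0.74 = 6.080 m³/s
A₂ = 11.17 × 0.89 = 9.941 m²
V₂ = Q/A₂ = 6.080/9.941 = 0.6116 m/s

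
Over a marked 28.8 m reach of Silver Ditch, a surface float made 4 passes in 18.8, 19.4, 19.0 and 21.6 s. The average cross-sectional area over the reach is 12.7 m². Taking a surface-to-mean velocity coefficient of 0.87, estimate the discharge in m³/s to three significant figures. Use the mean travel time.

t̄ = (18.8 + 19.4 + 19.0 + 21.6) / 4 = 19.7 s
v_surface = L / t̄ = 28.8 / 19.7 = 1.462 m/s
v_mean = 0.87 × 1.462 = 1.272 m/s
Q = A × v_mean = 12.7 × 1.272 = 16.15 m³/s

16.2 m³/s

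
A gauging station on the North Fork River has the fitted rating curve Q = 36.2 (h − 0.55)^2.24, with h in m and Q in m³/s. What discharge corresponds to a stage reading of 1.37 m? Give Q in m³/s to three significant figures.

Q = 36.2 × (1.37 − 0.55)^2.24 = 36.2 × 0.82^2.24 = 23.21 m³/s

23.2 m³/s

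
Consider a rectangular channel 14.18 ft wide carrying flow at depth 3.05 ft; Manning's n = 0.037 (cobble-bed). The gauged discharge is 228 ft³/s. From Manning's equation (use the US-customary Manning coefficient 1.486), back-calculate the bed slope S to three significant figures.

0.00628

A = b·y = 14.18 × 3.05 = 43.25 ft²
P = b + 2y = 14.18 + 2×3.05 = 20.28 ft
R = A/P = 43.25/20.28 = 2.133 ft
S = (Q·n / (1.486·A·R^(2/3)))² = (228×0.037 / (1.486×43.25×1.657))² = 0.006277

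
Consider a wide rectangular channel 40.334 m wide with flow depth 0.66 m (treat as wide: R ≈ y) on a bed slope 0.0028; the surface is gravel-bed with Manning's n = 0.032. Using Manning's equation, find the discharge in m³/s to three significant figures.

A = b·y = 40.334 × 0.66 = 26.62 m²
Wide channel: R ≈ y = 0.66 m
Q = (1/n)·A·R^(2/3)·S^(1/2) = (1/0.032) × 26.62 × 0.6600^(2/3) × 0.0028^(1/2) = 33.37 m³/s

33.4 m³/s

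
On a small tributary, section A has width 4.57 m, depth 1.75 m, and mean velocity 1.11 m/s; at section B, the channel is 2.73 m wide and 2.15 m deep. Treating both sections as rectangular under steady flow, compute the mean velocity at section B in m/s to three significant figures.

Q = A₁V₁ = (4.57×1.75) × 1.11 = 8.877 m³/s
A₂ = 2.73 × 2.15 = 5.870 m²
V₂ = Q/A₂ = 8.877/5.870 = 1.512 m/s

1.51 m/s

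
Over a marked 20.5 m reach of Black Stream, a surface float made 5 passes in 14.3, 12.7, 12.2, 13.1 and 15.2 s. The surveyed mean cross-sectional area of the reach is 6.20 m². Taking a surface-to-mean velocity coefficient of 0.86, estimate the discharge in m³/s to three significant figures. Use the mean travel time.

8.10 m³/s

t̄ = (14.3 + 12.7 + 12.2 + 13.1 + 15.2) / 5 = 13.5 s
v_surface = L / t̄ = 20.5 / 13.5 = 1.519 m/s
v_mean = 0.86 × 1.519 = 1.306 m/s
Q = A × v_mean = 6.20 × 1.306 = 8.097 m³/s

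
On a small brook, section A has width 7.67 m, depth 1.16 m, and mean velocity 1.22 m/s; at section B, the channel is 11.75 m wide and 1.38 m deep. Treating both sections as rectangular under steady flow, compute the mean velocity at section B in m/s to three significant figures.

Q = A₁V₁ = (7.67×1.16) × 1.22 = 10.85 m³/s
A₂ = 11.75 × 1.38 = 16.22 m²
V₂ = Q/A₂ = 10.85/16.22 = 0.6694 m/s

0.669 m/s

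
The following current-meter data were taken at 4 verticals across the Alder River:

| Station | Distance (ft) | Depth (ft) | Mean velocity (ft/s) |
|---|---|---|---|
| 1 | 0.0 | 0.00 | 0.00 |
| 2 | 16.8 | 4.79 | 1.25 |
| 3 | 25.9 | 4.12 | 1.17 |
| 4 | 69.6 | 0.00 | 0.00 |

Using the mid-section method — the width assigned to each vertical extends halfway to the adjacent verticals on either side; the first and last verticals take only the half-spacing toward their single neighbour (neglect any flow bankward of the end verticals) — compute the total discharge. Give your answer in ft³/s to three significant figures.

w_2 = (25.9 − 0.0)/2 = 12.95 ft; q_2 = 1.25 × 4.79 × 12.95 = 77.54 ft³/s
w_3 = (69.6 − 16.8)/2 = 26.4 ft; q_3 = 1.17 × 4.12 × 26.4 = 127.3 ft³/s
Stations 1, 4 contribute zero (depth or velocity is 0).
Q = Σ qᵢ = 204.8 ft³/s

205 ft³/s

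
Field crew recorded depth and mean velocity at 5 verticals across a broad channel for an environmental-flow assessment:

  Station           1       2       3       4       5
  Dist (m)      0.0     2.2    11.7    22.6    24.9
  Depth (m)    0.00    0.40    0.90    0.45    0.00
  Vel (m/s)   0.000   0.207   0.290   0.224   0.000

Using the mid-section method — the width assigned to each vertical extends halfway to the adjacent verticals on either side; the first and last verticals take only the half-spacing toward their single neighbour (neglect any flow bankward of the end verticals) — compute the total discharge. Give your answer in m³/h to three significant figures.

13700 m³/h

w_2 = (11.7 − 0.0)/2 = 5.85 m; q_2 = 0.207 × 0.40 × 5.85 = 0.4844 m³/s
w_3 = (22.6 − 2.2)/2 = 10.2 m; q_3 = 0.290 × 0.90 × 10.2 = 2.662 m³/s
w_4 = (24.9 − 11.7)/2 = 6.6 m; q_4 = 0.224 × 0.45 × 6.6 = 0.6653 m³/s
Stations 1, 5 contribute zero (depth or velocity is 0).
Q = Σ qᵢ = 3.812 m³/s
= 3.812 × 3600 = 13720 m³/h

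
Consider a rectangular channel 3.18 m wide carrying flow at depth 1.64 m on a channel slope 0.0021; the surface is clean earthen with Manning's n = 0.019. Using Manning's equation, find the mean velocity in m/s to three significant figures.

A = b·y = 3.18 × 1.64 = 5.215 m²
P = b + 2y = 3.18 + 2×1.64 = 6.460 m
R = A/P = 5.215/6.460 = 0.8073 m
Q = (1/n)·A·R^(2/3)·S^(1/2) = (1/0.019) × 5.215 × 0.8073^(2/3) × 0.0021^(1/2) = 10.91 m³/s
V = Q/A = 10.91/5.215 = 2.091 m/s

2.09 m/s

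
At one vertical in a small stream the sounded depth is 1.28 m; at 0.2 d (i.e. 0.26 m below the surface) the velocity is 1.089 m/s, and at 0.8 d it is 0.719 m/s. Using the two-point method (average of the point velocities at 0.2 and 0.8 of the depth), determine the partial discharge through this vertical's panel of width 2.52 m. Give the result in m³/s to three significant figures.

2.92 m³/s

v̄ = (1.089 + 0.719) / 2 = 0.9040 m/s
q = v̄ × d × w = 0.9040 × 1.28 × 2.52 = 2.916 m³/s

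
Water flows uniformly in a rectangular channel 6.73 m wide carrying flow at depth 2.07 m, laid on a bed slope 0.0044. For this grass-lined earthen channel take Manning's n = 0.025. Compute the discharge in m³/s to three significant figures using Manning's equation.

43.6 m³/s

A = b·y = 6.73 × 2.07 = 13.93 m²
P = b + 2y = 6.73 + 2×2.07 = 10.87 m
R = A/P = 13.93/10.87 = 1.282 m
Q = (1/n)·A·R^(2/3)·S^(1/2) = (1/0.025) × 13.93 × 1.282^(2/3) × 0.0044^(1/2) = 43.61 m³/s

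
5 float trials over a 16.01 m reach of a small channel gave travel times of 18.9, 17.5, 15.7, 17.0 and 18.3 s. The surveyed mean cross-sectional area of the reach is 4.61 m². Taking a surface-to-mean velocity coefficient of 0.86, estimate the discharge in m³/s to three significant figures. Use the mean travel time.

t̄ = (18.9 + 17.5 + 15.7 + 17.0 + 18.3) / 5 = 17.48 s
v_surface = L / t̄ = 16.01 / 17.48 = 0.9159 m/s
v_mean = 0.86 × 0.9159 = 0.7877 m/s
Q = A × v_mean = 4.61 × 0.7877 = 3.631 m³/s

3.63 m³/s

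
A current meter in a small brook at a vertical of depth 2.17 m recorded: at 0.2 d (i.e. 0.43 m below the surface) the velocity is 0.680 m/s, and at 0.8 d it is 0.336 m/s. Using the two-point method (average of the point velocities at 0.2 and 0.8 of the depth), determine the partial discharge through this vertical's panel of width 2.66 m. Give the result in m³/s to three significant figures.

v̄ = (0.680 + 0.336) / 2 = 0.5080 m/s
q = v̄ × d × w = 0.5080 × 2.17 × 2.66 = 2.932 m³/s

2.93 m³/s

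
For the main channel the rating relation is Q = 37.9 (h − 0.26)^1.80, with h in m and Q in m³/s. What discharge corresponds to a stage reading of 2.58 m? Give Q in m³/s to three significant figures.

Q = 37.9 × (2.58 − 0.26)^1.80 = 37.9 × 2.32^1.80 = 172.4 m³/s

172 m³/s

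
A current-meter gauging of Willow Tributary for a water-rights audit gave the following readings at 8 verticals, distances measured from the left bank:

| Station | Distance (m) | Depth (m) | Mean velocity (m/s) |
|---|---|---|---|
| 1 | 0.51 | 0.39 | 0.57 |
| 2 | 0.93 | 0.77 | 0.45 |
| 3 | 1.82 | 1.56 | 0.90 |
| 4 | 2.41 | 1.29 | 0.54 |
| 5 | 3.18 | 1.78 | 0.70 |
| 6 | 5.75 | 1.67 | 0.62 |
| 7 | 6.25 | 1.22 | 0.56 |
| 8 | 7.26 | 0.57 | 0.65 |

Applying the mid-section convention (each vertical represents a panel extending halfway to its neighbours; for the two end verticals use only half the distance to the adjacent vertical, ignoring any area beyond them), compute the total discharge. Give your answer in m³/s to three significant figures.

w_1 = (0.93 − 0.51)/2 = 0.21 m; q_1 = 0.57 × 0.39 × 0.21 = 0.04668 m³/s
w_2 = (1.82 − 0.51)/2 = 0.655 m; q_2 = 0.45 × 0.77 × 0.655 = 0.2270 m³/s
w_3 = (2.41 − 0.93)/2 = 0.74 m; q_3 = 0.90 × 1.56 × 0.74 = 1.039 m³/s
w_4 = (3.18 − 1.82)/2 = 0.68 m; q_4 = 0.54 × 1.29 × 0.68 = 0.4737 m³/s
w_5 = (5.75 − 2.41)/2 = 1.67 m; q_5 = 0.70 × 1.78 × 1.67 = 2.081 m³/s
w_6 = (6.25 − 3.18)/2 = 1.535 m; q_6 = 0.62 × 1.67 × 1.535 = 1.589 m³/s
w_7 = (7.26 − 5.75)/2 = 0.755 m; q_7 = 0.56 × 1.22 × 0.755 = 0.5158 m³/s
w_8 = (7.26 − 6.25)/2 = 0.505 m; q_8 = 0.65 × 0.57 × 0.505 = 0.1871 m³/s
Q = Σ qᵢ = 6.159 m³/s

6.16 m³/s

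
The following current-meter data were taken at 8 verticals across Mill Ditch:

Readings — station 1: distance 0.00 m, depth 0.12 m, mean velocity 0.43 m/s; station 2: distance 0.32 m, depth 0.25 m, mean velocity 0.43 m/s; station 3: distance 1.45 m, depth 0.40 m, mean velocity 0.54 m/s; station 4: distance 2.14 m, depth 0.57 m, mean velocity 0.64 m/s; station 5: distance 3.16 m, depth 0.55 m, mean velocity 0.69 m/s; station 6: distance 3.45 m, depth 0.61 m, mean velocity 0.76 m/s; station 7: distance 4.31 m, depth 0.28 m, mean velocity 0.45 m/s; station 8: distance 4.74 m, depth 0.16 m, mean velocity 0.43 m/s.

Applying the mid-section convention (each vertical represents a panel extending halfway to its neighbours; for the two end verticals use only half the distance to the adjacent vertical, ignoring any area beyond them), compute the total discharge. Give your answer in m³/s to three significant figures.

1.21 m³/s

w_1 = (0.32 − 0.00)/2 = 0.16 m; q_1 = 0.43 × 0.12 × 0.16 = 0.008256 m³/s
w_2 = (1.45 − 0.00)/2 = 0.725 m; q_2 = 0.43 × 0.25 × 0.725 = 0.07794 m³/s
w_3 = (2.14 − 0.32)/2 = 0.91 m; q_3 = 0.54 × 0.40 × 0.91 = 0.1966 m³/s
w_4 = (3.16 − 1.45)/2 = 0.855 m; q_4 = 0.64 × 0.57 × 0.855 = 0.3119 m³/s
w_5 = (3.45 − 2.14)/2 = 0.655 m; q_5 = 0.69 × 0.55 × 0.655 = 0.2486 m³/s
w_6 = (4.31 − 3.16)/2 = 0.575 m; q_6 = 0.76 × 0.61 × 0.575 = 0.2666 m³/s
w_7 = (4.74 − 3.45)/2 = 0.645 m; q_7 = 0.45 × 0.28 × 0.645 = 0.08127 m³/s
w_8 = (4.74 − 4.31)/2 = 0.215 m; q_8 = 0.43 × 0.16 × 0.215 = 0.01479 m³/s
Q = Σ qᵢ = 1.206 m³/s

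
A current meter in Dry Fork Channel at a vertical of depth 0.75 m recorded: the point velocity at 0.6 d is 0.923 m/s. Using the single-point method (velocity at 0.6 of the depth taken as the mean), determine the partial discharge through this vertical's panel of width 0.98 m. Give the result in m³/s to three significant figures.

v̄ = v₀.₆ = 0.923 m/s
q = v̄ × d × w = 0.9230 × 0.75 × 0.98 = 0.6784 m³/s

0.678 m³/s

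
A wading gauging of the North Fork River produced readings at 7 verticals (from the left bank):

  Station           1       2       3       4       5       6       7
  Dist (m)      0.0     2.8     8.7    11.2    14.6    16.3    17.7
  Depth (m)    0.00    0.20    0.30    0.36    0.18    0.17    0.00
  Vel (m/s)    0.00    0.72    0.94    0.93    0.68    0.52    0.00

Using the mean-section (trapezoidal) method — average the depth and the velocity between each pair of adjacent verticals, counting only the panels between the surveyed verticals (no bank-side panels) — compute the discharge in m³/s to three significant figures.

3.04 m³/s

Panel 1-2: Δb = 2.8 m, d̄ = (0.00+0.20)/2 = 0.1, v̄ = (0.00+0.72)/2 = 0.36 → q = 2.8×0.1×0.36 = 0.1008 m³/s
Panel 2-3: Δb = 5.9 m, d̄ = (0.20+0.30)/2 = 0.25, v̄ = (0.72+0.94)/2 = 0.83 → q = 5.9×0.25×0.83 = 1.224 m³/s
Panel 3-4: Δb = 2.5 m, d̄ = (0.30+0.36)/2 = 0.33, v̄ = (0.94+0.93)/2 = 0.935 → q = 2.5×0.33×0.935 = 0.7714 m³/s
Panel 4-5: Δb = 3.4 m, d̄ = (0.36+0.18)/2 = 0.27, v̄ = (0.93+0.68)/2 = 0.805 → q = 3.4×0.27×0.805 = 0.7390 m³/s
Panel 5-6: Δb = 1.7 m, d̄ = (0.18+0.17)/2 = 0.175, v̄ = (0.68+0.52)/2 = 0.6 → q = 1.7×0.175×0.6 = 0.1785 m³/s
Panel 6-7: Δb = 1.4 m, d̄ = (0.17+0.00)/2 = 0.085, v̄ = (0.52+0.00)/2 = 0.26 → q = 1.4×0.085×0.26 = 0.03094 m³/s
Q = Σ q = 3.045 m³/s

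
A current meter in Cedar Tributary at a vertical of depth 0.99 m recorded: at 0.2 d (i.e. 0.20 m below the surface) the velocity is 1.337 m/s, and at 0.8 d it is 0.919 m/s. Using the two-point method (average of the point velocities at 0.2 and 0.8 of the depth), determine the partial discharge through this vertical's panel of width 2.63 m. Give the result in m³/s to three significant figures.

2.94 m³/s

v̄ = (1.337 + 0.919) / 2 = 1.128 m/s
q = v̄ × d × w = 1.128 × 0.99 × 2.63 = 2.937 m³/s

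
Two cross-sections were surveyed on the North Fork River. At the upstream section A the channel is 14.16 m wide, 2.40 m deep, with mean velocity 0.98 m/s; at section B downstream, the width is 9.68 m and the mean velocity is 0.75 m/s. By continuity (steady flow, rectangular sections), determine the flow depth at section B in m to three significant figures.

Q = A₁V₁ = (14.16×2.40) × 0.98 = 33.30 m³/s
d₂ = Q/(b₂ V₂) = 33.30/(9.68×0.75) = 4.587 m

4.59 m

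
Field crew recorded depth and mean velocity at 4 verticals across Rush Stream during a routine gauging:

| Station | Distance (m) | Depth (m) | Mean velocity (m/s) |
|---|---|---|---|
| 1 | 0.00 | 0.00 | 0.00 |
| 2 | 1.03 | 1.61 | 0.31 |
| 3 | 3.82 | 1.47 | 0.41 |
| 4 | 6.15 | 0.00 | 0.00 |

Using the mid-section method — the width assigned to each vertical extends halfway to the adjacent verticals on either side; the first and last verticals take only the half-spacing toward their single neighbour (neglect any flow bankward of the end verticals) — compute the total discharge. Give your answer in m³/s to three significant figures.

w_2 = (3.82 − 0.00)/2 = 1.91 m; q_2 = 0.31 × 1.61 × 1.91 = 0.9533 m³/s
w_3 = (6.15 − 1.03)/2 = 2.56 m; q_3 = 0.41 × 1.47 × 2.56 = 1.543 m³/s
Stations 1, 4 contribute zero (depth or velocity is 0).
Q = Σ qᵢ = 2.496 m³/s

2.50 m³/s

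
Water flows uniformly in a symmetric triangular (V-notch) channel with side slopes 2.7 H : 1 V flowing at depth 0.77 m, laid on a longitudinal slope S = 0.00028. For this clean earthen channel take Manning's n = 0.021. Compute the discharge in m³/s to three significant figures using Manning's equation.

A = z·y² = 2.7×0.77² = 1.601 m²
P = 2y√(1+z²) = 2×0.77×√(1+2.7²) = 4.434 m
R = A/P = 1.601/4.434 = 0.3610 m
Q = (1/n)·A·R^(2/3)·S^(1/2) = (1/0.021) × 1.601 × 0.3610^(2/3) × 0.00028^(1/2) = 0.6467 m³/s

0.647 m³/s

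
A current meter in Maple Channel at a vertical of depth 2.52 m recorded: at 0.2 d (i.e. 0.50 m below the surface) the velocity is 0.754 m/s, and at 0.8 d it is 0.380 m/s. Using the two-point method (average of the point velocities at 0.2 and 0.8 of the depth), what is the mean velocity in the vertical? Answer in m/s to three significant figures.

0.567 m/s

v̄ = (0.754 + 0.380) / 2 = 0.5670 m/s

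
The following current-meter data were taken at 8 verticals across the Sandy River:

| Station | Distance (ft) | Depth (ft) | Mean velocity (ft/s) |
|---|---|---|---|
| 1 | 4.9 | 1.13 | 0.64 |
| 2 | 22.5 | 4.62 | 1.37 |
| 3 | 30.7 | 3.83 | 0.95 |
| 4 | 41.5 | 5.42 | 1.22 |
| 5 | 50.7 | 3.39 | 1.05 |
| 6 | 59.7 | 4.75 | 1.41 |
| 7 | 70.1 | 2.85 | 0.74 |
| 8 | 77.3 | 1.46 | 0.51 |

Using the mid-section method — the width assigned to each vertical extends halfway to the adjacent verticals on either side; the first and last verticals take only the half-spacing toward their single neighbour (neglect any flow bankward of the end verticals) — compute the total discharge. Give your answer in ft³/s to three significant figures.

w_1 = (22.5 − 4.9)/2 = 8.8 ft; q_1 = 0.64 × 1.13 × 8.8 = 6.364 ft³/s
w_2 = (30.7 − 4.9)/2 = 12.9 ft; q_2 = 1.37 × 4.62 × 12.9 = 81.65 ft³/s
w_3 = (41.5 − 22.5)/2 = 9.5 ft; q_3 = 0.95 × 3.83 × 9.5 = 34.57 ft³/s
w_4 = (50.7 − 30.7)/2 = 10 ft; q_4 = 1.22 × 5.42 × 10 = 66.12 ft³/s
w_5 = (59.7 − 41.5)/2 = 9.1 ft; q_5 = 1.05 × 3.39 × 9.1 = 32.39 ft³/s
w_6 = (70.1 − 50.7)/2 = 9.7 ft; q_6 = 1.41 × 4.75 × 9.7 = 64.97 ft³/s
w_7 = (77.3 − 59.7)/2 = 8.8 ft; q_7 = 0.74 × 2.85 × 8.8 = 18.56 ft³/s
w_8 = (77.3 − 70.1)/2 = 3.6 ft; q_8 = 0.51 × 1.46 × 3.6 = 2.681 ft³/s
Q = Σ qᵢ = 307.3 ft³/s

307 ft³/s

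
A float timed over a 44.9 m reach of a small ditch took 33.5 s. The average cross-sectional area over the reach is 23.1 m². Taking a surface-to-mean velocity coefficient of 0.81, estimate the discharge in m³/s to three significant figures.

v_surface = L / t̄ = 44.9 / 33.5 = 1.340 m/s
v_mean = 0.81 × 1.340 = 1.086 m/s
Q = A × v_mean = 23.1 × 1.086 = 25.08 m³/s

25.1 m³/s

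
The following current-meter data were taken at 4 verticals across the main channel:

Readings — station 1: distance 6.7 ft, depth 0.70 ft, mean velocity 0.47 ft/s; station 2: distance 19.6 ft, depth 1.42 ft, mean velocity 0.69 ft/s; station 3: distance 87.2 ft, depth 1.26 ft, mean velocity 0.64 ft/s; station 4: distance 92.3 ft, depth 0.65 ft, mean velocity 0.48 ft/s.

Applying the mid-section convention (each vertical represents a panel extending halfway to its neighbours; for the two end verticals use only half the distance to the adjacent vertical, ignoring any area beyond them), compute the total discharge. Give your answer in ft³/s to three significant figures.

w_1 = (19.6 − 6.7)/2 = 6.45 ft; q_1 = 0.47 × 0.70 × 6.45 = 2.122 ft³/s
w_2 = (87.2 − 6.7)/2 = 40.25 ft; q_2 = 0.69 × 1.42 × 40.25 = 39.44 ft³/s
w_3 = (92.3 − 19.6)/2 = 36.35 ft; q_3 = 0.64 × 1.26 × 36.35 = 29.31 ft³/s
w_4 = (92.3 − 87.2)/2 = 2.55 ft; q_4 = 0.48 × 0.65 × 2.55 = 0.7956 ft³/s
Q = Σ qᵢ = 71.67 ft³/s

71.7 ft³/s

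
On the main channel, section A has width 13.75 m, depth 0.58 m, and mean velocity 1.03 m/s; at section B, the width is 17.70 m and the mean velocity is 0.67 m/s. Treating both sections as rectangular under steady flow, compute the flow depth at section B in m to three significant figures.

Q = A₁V₁ = (13.75×0.58) × 1.03 = 8.214 m³/s
d₂ = Q/(b₂ V₂) = 8.214/(17.70×0.67) = 0.6927 m

0.693 m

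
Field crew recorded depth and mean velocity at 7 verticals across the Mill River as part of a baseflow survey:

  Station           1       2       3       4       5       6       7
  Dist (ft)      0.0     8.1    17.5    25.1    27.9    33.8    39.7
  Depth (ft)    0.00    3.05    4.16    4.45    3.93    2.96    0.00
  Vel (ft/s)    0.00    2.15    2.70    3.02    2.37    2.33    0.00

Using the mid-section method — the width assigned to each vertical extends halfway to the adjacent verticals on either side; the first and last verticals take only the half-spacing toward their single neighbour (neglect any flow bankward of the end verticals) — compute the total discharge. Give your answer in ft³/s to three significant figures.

304 ft³/s

w_2 = (17.5 − 0.0)/2 = 8.75 ft; q_2 = 2.15 × 3.05 × 8.75 = 57.38 ft³/s
w_3 = (25.1 − 8.1)/2 = 8.5 ft; q_3 = 2.70 × 4.16 × 8.5 = 95.47 ft³/s
w_4 = (27.9 − 17.5)/2 = 5.2 ft; q_4 = 3.02 × 4.45 × 5.2 = 69.88 ft³/s
w_5 = (33.8 − 25.1)/2 = 4.35 ft; q_5 = 2.37 × 3.93 × 4.35 = 40.52 ft³/s
w_6 = (39.7 − 27.9)/2 = 5.9 ft; q_6 = 2.33 × 2.96 × 5.9 = 40.69 ft³/s
Stations 1, 7 contribute zero (depth or velocity is 0).
Q = Σ qᵢ = 303.9 ft³/s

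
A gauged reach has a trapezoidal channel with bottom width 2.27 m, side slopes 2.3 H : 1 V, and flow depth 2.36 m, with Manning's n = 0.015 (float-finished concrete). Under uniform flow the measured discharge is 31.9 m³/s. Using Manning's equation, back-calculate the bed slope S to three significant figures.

0.000495

A = (b + z·y)·y = (2.27 + 2.3×2.36)×2.36 = 18.17 m²
P = b + 2y√(1+z²) = 2.27 + 2×2.36×√(1+2.3²) = 14.11 m
R = A/P = 18.17/14.11 = 1.288 m
S = (Q·n / (1·A·R^(2/3)))² = (31.9×0.015 / (1×18.17×1.184))² = 0.0004952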